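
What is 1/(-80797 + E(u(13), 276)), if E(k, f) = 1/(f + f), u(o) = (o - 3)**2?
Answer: -552/44599943 ≈ -1.2377e-5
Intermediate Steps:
u(o) = (-3 + o)**2
E(k, f) = 1/(2*f)
1/(-80797 + E(u(13), 276)) = 1/(-80797 + (1/2)/276) = 1/(-80797 + (1/2)*(1/276)) = 1/(-80797 + 1/552) = 1/(-44599943/552) = -552/44599943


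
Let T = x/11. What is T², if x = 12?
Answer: 144/121 ≈ 1.1901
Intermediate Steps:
T = 12/11 ≈ 1.0909
T² = (12/11)² = 144/121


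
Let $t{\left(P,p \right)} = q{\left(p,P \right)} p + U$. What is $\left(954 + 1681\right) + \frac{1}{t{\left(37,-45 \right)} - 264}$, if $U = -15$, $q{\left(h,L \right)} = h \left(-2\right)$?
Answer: $\frac{11406914}{4329} \approx 2635.0$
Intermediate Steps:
$q{\left(h,L \right)} = - 2 h$
$t{\left(P,p \right)} = -15 - 2 p^{2}$ ($t{\left(P,p \right)} = - 2 p p - 15 = - 2 p^{2} - 15 = -15 - 2 p^{2}$)
$\left(954 + 1681\right) + \frac{1}{t{\left(37,-45 \right)} - 264} = \left(954 + 1681\right) + \frac{1}{\left(-15 - 2 \left(-45\right)^{2}\right) - 264} = 2635 + \frac{1}{\left(-15 - 4050\right) - 264} = 2635 + \frac{1}{-4065 - 264} = 2635 + \frac{1}{-4329} = 2635 - \frac{1}{4329} = \frac{11406914}{4329}$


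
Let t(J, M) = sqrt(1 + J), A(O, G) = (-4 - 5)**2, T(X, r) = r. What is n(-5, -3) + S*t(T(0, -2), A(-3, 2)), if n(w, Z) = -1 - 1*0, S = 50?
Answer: -1 + 50*I ≈ -1.0 + 50.0*I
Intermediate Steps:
n(w, Z) = -1 (n(w, Z) = -1 + 0 = -1)
A(O, G) = 81 (A(O, G) = (-9)**2 = 81)
n(-5, -3) + S*t(T(0, -2), A(-3, 2)) = -1 + 50*sqrt(1 - 2) = -1 + 50*sqrt(-1) = -1 + 50*I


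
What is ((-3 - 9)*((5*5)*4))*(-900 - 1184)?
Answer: 2500800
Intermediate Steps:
((-3 - 9)*((5*5)*4))*(-900 - 1184) = -300*4*(-2084) = -12*100*(-2084) = -1200*(-2084) = 2500800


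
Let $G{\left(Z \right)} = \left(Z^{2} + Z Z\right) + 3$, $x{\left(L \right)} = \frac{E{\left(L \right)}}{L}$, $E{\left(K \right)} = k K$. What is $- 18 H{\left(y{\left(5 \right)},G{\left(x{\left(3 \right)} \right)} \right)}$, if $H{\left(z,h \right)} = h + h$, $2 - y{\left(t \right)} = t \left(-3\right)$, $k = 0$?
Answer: $-108$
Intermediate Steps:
$E{\left(K \right)} = 0$ ($E{\left(K \right)} = 0 K = 0$)
$x{\left(L \right)} = 0$ ($x{\left(L \right)} = \frac{0}{L} = 0$)
$y{\left(t \right)} = 2 + 3 t$ ($y{\left(t \right)} = 2 - t \left(-3\right) = 2 - - 3 t = 2 + 3 t$)
$G{\left(Z \right)} = 3 + 2 Z^{2}$ ($G{\left(Z \right)} = \left(Z^{2} + Z^{2}\right) + 3 = 2 Z^{2} + 3 = 3 + 2 Z^{2}$)
$H{\left(z,h \right)} = 2 h$
$- 18 H{\left(y{\left(5 \right)},G{\left(x{\left(3 \right)} \right)} \right)} = - 18 \cdot 2 \left(3 + 2 \cdot 0^{2}\right) = - 18 \cdot 2 \left(3 + 2 \cdot 0\right) = - 18 \cdot 2 \left(3 + 0\right) = - 18 \cdot 2 \cdot 3 = \left(-18\right) 6 = -108$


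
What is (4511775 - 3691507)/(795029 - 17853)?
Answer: 10793/10226 ≈ 1.0554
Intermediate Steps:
(4511775 - 3691507)/(795029 - 17853) = 820268/777176 = 820268*(1/777176) = 10793/10226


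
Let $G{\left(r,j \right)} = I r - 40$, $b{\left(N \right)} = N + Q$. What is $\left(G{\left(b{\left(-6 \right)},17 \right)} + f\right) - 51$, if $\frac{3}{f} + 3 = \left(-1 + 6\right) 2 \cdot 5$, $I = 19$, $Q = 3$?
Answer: $- \frac{6953}{47} \approx -147.94$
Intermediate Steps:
$b{\left(N \right)} = 3 + N$ ($b{\left(N \right)} = N + 3 = 3 + N$)
$G{\left(r,j \right)} = -40 + 19 r$ ($G{\left(r,j \right)} = 19 r - 40 = -40 + 19 r$)
$f = \frac{3}{47}$ ($f = \frac{3}{-3 + \left(-1 + 6\right) 2 \cdot 5} = \frac{3}{-3 + 5 \cdot 10} = \frac{3}{-3 + 50} = \frac{3}{47} \approx 0.06383$)
$\left(G{\left(b{\left(-6 \right)},17 \right)} + f\right) - 51 = \left(\left(-40 + 19 \left(3 - 6\right)\right) + \frac{3}{47}\right) - 51 = \left(\left(-40 + 19 \left(-3\right)\right) + \frac{3}{47}\right) - 51 = \left(\left(-40 - 57\right) + \frac{3}{47}\right) - 51 = \left(-97 + \frac{3}{47}\right) - 51 = - \frac{4556}{47} - 51 = - \frac{6953}{47}$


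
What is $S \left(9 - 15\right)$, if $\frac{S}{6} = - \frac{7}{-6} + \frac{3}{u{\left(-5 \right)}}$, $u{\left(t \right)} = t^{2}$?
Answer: $- \frac{1158}{25} \approx -46.32$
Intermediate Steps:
$S = \frac{193}{25}$ ($S = 6 \left(- \frac{7}{-6} + \frac{3}{\left(-5\right)^{2}}\right) = 6 \left(\left(-7\right) \left(- \frac{1}{6}\right) + \frac{3}{25}\right) = 6 \left(\frac{7}{6} + 3 \cdot \frac{1}{25}\right) = 6 \left(\frac{7}{6} + \frac{3}{25}\right) = 6 \cdot \frac{193}{150} = \frac{193}{25} \approx 7.72$)
$S \left(9 - 15\right) = \frac{193 \left(9 - 15\right)}{25} = \frac{193}{25} \left(-6\right) = - \frac{1158}{25}$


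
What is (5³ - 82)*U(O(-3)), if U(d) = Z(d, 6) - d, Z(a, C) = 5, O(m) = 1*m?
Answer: 344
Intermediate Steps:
O(m) = m
U(d) = 5 - d
(5³ - 82)*U(O(-3)) = (5³ - 82)*(5 - 1*(-3)) = (125 - 82)*(5 + 3) = 43*8 = 344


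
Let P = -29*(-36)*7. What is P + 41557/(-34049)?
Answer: 248788535/34049 ≈ 7306.8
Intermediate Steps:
P = 7308 (P = 1044*7 = 7308)
P + 41557/(-34049) = 7308 + 41557/(-34049) = 7308 + 41557*(-1/34049) = 7308 - 41557/34049 = 248788535/34049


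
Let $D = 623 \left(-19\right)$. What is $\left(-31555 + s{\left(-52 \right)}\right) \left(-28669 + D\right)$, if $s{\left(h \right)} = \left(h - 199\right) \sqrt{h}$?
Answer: $1278166830 + 20334012 i \sqrt{13} \approx 1.2782 \cdot 10^{9} + 7.3315 \cdot 10^{7} i$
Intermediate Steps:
$s{\left(h \right)} = \sqrt{h} \left(-199 + h\right)$ ($s{\left(h \right)} = \left(-199 + h\right) \sqrt{h} = \sqrt{h} \left(-199 + h\right)$)
$D = -11837$
$\left(-31555 + s{\left(-52 \right)}\right) \left(-28669 + D\right) = \left(-31555 + \sqrt{-52} \left(-199 - 52\right)\right) \left(-28669 - 11837\right) = \left(-31555 + 2 i \sqrt{13} \left(-251\right)\right) \left(-40506\right) = \left(-31555 - 502 i \sqrt{13}\right) \left(-40506\right) = 1278166830 + 20334012 i \sqrt{13}$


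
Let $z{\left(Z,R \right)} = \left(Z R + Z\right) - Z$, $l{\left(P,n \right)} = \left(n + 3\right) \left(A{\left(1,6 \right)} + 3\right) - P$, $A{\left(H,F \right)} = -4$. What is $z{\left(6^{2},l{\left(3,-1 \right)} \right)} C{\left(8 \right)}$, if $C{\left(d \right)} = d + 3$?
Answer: $-1980$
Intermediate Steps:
$C{\left(d \right)} = 3 + d$
$l{\left(P,n \right)} = -3 - P - n$ ($l{\left(P,n \right)} = \left(n + 3\right) \left(-4 + 3\right) - P = \left(3 + n\right) \left(-1\right) - P = \left(-3 - n\right) - P = -3 - P - n$)
$z{\left(Z,R \right)} = R Z$ ($z{\left(Z,R \right)} = \left(R Z + Z\right) - Z = \left(Z + R Z\right) - Z = R Z$)
$z{\left(6^{2},l{\left(3,-1 \right)} \right)} C{\left(8 \right)} = \left(-3 - 3 - -1\right) 6^{2} \left(3 + 8\right) = \left(-3 - 3 + 1\right) 36 \cdot 11 = \left(-5\right) 36 \cdot 11 = \left(-180\right) 11 = -1980$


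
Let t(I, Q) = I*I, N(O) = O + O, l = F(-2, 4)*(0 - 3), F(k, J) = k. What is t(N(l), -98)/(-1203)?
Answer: -48/401 ≈ -0.11970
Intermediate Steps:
l = 6 (l = -2*(0 - 3) = -2*(-3) = 6)
N(O) = 2*O
t(I, Q) = I²
t(N(l), -98)/(-1203) = (2*6)²/(-1203) = 12²*(-1/1203) = 144*(-1/1203) = -48/401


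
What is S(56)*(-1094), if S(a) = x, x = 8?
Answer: -8752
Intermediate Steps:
S(a) = 8
S(56)*(-1094) = 8*(-1094) = -8752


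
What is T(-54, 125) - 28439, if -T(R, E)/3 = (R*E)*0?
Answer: -28439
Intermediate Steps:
T(R, E) = 0 (T(R, E) = -3*R*E*0 = -3*E*R*0 = -3*0 = 0)
T(-54, 125) - 28439 = 0 - 28439 = -28439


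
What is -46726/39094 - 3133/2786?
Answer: -126330069/54457942 ≈ -2.3198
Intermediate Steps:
-46726/39094 - 3133/2786 = -46726*1/39094 - 3133*1/2786 = -23363/19547 - 3133/2786 = -126330069/54457942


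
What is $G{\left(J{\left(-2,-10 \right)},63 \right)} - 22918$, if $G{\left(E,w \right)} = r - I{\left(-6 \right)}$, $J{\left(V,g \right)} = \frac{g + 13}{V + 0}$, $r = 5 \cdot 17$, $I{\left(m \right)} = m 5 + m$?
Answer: $-22797$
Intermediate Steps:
$I{\left(m \right)} = 6 m$ ($I{\left(m \right)} = 5 m + m = 6 m$)
$r = 85$
$J{\left(V,g \right)} = \frac{13 + g}{V}$
$G{\left(E,w \right)} = 121$ ($G{\left(E,w \right)} = 85 - 6 \left(-6\right) = 85 - -36 = 85 + 36 = 121$)
$G{\left(J{\left(-2,-10 \right)},63 \right)} - 22918 = 121 - 22918 = -22797$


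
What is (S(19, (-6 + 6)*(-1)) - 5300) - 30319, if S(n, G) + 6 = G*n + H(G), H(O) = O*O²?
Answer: -35625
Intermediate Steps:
H(O) = O³
S(n, G) = -6 + G³ + G*n (S(n, G) = -6 + (G*n + G³) = -6 + (G³ + G*n) = -6 + G³ + G*n)
(S(19, (-6 + 6)*(-1)) - 5300) - 30319 = ((-6 + ((-6 + 6)*(-1))³ + ((-6 + 6)*(-1))*19) - 5300) - 30319 = ((-6 + (0*(-1))³ + (0*(-1))*19) - 5300) - 30319 = ((-6 + 0³ + 0*19) - 5300) - 30319 = ((-6 + 0 + 0) - 5300) - 30319 = (-6 - 5300) - 30319 = -5306 - 30319 = -35625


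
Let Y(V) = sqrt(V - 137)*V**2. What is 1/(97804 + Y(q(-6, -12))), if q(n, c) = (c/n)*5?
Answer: 24451/2391723104 - 25*I*sqrt(127)/2391723104 ≈ 1.0223e-5 - 1.178e-7*I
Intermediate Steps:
q(n, c) = 5*c/n (q(n, c) = (c/n)*5 = 5*c/n)
Y(V) = V**2*sqrt(-137 + V) (Y(V) = sqrt(-137 + V)*V**2 = V**2*sqrt(-137 + V))
1/(97804 + Y(q(-6, -12))) = 1/(97804 + (5*(-12)/(-6))**2*sqrt(-137 + 5*(-12)/(-6))) = 1/(97804 + (5*(-12)*(-1/6))**2*sqrt(-137 + 5*(-12)*(-1/6))) = 1/(97804 + 10**2*sqrt(-137 + 10)) = 1/(97804 + 100*sqrt(-127)) = 1/(97804 + 100*(I*sqrt(127))) = 1/(97804 + 100*I*sqrt(127))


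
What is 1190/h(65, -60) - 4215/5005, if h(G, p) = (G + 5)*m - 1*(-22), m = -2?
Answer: -645332/59059 ≈ -10.927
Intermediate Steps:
h(G, p) = 12 - 2*G (h(G, p) = (G + 5)*(-2) - 1*(-22) = (5 + G)*(-2) + 22 = (-10 - 2*G) + 22 = 12 - 2*G)
1190/h(65, -60) - 4215/5005 = 1190/(12 - 2*65) - 4215/5005 = 1190/(12 - 130) - 4215*1/5005 = 1190/(-118) - 843/1001 = 1190*(-1/118) - 843/1001 = -595/59 - 843/1001 = -645332/59059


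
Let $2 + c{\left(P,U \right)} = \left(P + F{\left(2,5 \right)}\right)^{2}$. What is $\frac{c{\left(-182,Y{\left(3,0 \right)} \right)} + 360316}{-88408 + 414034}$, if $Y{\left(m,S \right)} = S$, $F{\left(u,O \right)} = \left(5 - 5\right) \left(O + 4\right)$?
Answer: $\frac{65573}{54271} \approx 1.2083$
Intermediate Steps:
$F{\left(u,O \right)} = 0$ ($F{\left(u,O \right)} = 0 \left(4 + O\right) = 0$)
$c{\left(P,U \right)} = -2 + P^{2}$ ($c{\left(P,U \right)} = -2 + \left(P + 0\right)^{2} = -2 + P^{2}$)
$\frac{c{\left(-182,Y{\left(3,0 \right)} \right)} + 360316}{-88408 + 414034} = \frac{\left(-2 + \left(-182\right)^{2}\right) + 360316}{-88408 + 414034} = \frac{\left(-2 + 33124\right) + 360316}{325626} = \left(33122 + 360316\right) \frac{1}{325626} = 393438 \cdot \frac{1}{325626} = \frac{65573}{54271}$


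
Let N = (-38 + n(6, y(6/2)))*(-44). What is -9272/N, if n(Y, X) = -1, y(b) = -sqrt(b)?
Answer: -2318/429 ≈ -5.4033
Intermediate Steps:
N = 1716 (N = (-38 - 1)*(-44) = -39*(-44) = 1716)
-9272/N = -9272/1716 = -9272*1/1716 = -2318/429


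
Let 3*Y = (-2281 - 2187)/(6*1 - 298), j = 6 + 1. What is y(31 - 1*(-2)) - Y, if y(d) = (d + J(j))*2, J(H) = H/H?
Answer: 13775/219 ≈ 62.900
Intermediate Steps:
j = 7
J(H) = 1
y(d) = 2 + 2*d (y(d) = (d + 1)*2 = (1 + d)*2 = 2 + 2*d)
Y = 1117/219 (Y = ((-2281 - 2187)/(6*1 - 298))/3 = (-4468/(6 - 298))/3 = (-4468/(-292))/3 = (-4468*(-1/292))/3 = (⅓)*(1117/73) = 1117/219 ≈ 5.1005)
y(31 - 1*(-2)) - Y = (2 + 2*(31 - 1*(-2))) - 1*1117/219 = (2 + 2*(31 + 2)) - 1117/219 = (2 + 2*33) - 1117/219 = (2 + 66) - 1117/219 = 68 - 1117/219 = 13775/219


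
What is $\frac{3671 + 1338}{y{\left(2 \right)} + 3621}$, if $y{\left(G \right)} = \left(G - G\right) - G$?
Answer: $\frac{5009}{3619} \approx 1.3841$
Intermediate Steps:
$y{\left(G \right)} = - G$ ($y{\left(G \right)} = 0 - G = - G$)
$\frac{3671 + 1338}{y{\left(2 \right)} + 3621} = \frac{3671 + 1338}{\left(-1\right) 2 + 3621} = \frac{5009}{-2 + 3621} = \frac{5009}{3619}$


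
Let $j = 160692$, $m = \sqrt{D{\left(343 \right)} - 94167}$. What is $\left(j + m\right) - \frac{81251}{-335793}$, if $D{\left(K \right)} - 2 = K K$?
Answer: $\frac{53959330007}{335793} + 2 \sqrt{5871} \approx 1.6085 \cdot 10^{5}$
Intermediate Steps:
$D{\left(K \right)} = 2 + K^{2}$ ($D{\left(K \right)} = 2 + K K = 2 + K^{2}$)
$m = 2 \sqrt{5871}$ ($m = \sqrt{\left(2 + 343^{2}\right) - 94167} = \sqrt{\left(2 + 117649\right) - 94167} = \sqrt{117651 - 94167} = \sqrt{23484} = 2 \sqrt{5871} \approx 153.24$)
$\left(j + m\right) - \frac{81251}{-335793} = \left(160692 + 2 \sqrt{5871}\right) - \frac{81251}{-335793} = \left(160692 + 2 \sqrt{5871}\right) - - \frac{81251}{335793} = \left(160692 + 2 \sqrt{5871}\right) + \frac{81251}{335793} = \frac{53959330007}{335793} + 2 \sqrt{5871}$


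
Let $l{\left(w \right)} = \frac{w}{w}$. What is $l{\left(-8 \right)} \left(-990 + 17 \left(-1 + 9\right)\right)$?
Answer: $-854$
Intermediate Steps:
$l{\left(w \right)} = 1$
$l{\left(-8 \right)} \left(-990 + 17 \left(-1 + 9\right)\right) = 1 \left(-990 + 17 \left(-1 + 9\right)\right) = 1 \left(-990 + 17 \cdot 8\right) = 1 \left(-990 + 136\right) = 1 \left(-854\right) = -854$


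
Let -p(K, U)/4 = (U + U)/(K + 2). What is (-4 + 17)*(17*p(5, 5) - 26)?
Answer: -11206/7 ≈ -1600.9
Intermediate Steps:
p(K, U) = -8*U/(2 + K) (p(K, U) = -4*(U + U)/(K + 2) = -4*2*U/(2 + K) = -8*U/(2 + K))
(-4 + 17)*(17*p(5, 5) - 26) = (-4 + 17)*(17*(-8*5/(2 + 5)) - 26) = 13*(17*(-8*5/7) - 26) = 13*(17*(-8*5*1/7) - 26) = 13*(17*(-40/7) - 26) = 13*(-680/7 - 26) = 13*(-862/7) = -11206/7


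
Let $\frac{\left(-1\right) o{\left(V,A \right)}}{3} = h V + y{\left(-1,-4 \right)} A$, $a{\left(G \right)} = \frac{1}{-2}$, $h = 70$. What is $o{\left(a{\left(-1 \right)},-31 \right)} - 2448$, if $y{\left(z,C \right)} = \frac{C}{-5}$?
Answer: $- \frac{11343}{5} \approx -2268.6$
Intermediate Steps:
$y{\left(z,C \right)} = - \frac{C}{5}$ ($y{\left(z,C \right)} = C \left(- \frac{1}{5}\right) = - \frac{C}{5}$)
$a{\left(G \right)} = - \frac{1}{2}$
$o{\left(V,A \right)} = - 210 V - \frac{12 A}{5}$ ($o{\left(V,A \right)} = - 3 \left(70 V + \left(- \frac{1}{5}\right) \left(-4\right) A\right) = - 3 \left(70 V + \frac{4 A}{5}\right) = - 210 V - \frac{12 A}{5}$)
$o{\left(a{\left(-1 \right)},-31 \right)} - 2448 = \left(\left(-210\right) \left(- \frac{1}{2}\right) - - \frac{372}{5}\right) - 2448 = \left(105 + \frac{372}{5}\right) - 2448 = \frac{897}{5} - 2448 = - \frac{11343}{5}$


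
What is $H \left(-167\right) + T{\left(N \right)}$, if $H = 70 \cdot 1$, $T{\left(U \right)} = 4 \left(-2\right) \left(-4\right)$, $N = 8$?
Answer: $-11658$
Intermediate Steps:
$T{\left(U \right)} = 32$ ($T{\left(U \right)} = \left(-8\right) \left(-4\right) = 32$)
$H = 70$
$H \left(-167\right) + T{\left(N \right)} = 70 \left(-167\right) + 32 = -11690 + 32 = -11658$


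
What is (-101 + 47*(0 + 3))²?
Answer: 1600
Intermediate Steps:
(-101 + 47*(0 + 3))² = (-101 + 47*3)² = (-101 + 141)² = 40² = 1600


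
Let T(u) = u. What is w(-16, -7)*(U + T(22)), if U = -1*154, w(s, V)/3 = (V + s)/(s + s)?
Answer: -2277/8 ≈ -284.63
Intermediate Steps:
w(s, V) = 3*(V + s)/(2*s) (w(s, V) = 3*((V + s)/(s + s)) = 3*((V + s)/((2*s))) = 3*((V + s)*(1/(2*s))) = 3*((V + s)/(2*s)) = 3*(V + s)/(2*s))
U = -154
w(-16, -7)*(U + T(22)) = ((3/2)*(-7 - 16)/(-16))*(-154 + 22) = ((3/2)*(-1/16)*(-23))*(-132) = (69/32)*(-132) = -2277/8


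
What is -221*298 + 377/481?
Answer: -2436717/37 ≈ -65857.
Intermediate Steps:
-221*298 + 377/481 = -65858 + 377*(1/481) = -65858 + 29/37 = -2436717/37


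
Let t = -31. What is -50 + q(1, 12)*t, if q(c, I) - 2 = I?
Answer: -484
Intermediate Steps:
q(c, I) = 2 + I
-50 + q(1, 12)*t = -50 + (2 + 12)*(-31) = -50 + 14*(-31) = -50 - 434 = -484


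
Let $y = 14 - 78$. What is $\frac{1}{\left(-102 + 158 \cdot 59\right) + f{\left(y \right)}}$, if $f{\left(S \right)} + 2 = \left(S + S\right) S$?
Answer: $\frac{1}{17410} \approx 5.7438 \cdot 10^{-5}$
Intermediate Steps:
$y = -64$ ($y = 14 - 78 = -64$)
$f{\left(S \right)} = -2 + 2 S^{2}$ ($f{\left(S \right)} = -2 + \left(S + S\right) S = -2 + 2 S S = -2 + 2 S^{2}$)
$\frac{1}{\left(-102 + 158 \cdot 59\right) + f{\left(y \right)}} = \frac{1}{\left(-102 + 158 \cdot 59\right) - \left(2 - 2 \left(-64\right)^{2}\right)} = \frac{1}{\left(-102 + 9322\right) + \left(-2 + 2 \cdot 4096\right)} = \frac{1}{9220 + \left(-2 + 8192\right)} = \frac{1}{9220 + 8190} = \frac{1}{17410}$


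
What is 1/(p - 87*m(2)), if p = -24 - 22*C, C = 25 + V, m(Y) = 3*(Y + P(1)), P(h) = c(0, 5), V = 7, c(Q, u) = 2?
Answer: -1/1772 ≈ -0.00056433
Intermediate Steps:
P(h) = 2
m(Y) = 6 + 3*Y (m(Y) = 3*(Y + 2) = 3*(2 + Y) = 6 + 3*Y)
C = 32 (C = 25 + 7 = 32)
p = -728 (p = -24 - 22*32 = -24 - 704 = -728)
1/(p - 87*m(2)) = 1/(-728 - 87*(6 + 3*2)) = 1/(-728 - 87*(6 + 6)) = 1/(-728 - 87*12) = 1/(-728 - 1044) = 1/(-1772) = -1/1772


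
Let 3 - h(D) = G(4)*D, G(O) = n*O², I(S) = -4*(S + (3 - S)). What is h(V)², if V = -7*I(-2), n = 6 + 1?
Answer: 88454025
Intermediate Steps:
I(S) = -12 (I(S) = -4*3 = -12)
n = 7
V = 84 (V = -7*(-12) = 84)
G(O) = 7*O²
h(D) = 3 - 112*D (h(D) = 3 - 7*4²*D = 3 - 7*16*D = 3 - 112*D)
h(V)² = (3 - 112*84)² = (3 - 9408)² = (-9405)² = 88454025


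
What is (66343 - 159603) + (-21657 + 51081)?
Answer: -63836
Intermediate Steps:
(66343 - 159603) + (-21657 + 51081) = -93260 + 29424 = -63836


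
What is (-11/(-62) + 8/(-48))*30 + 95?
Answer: 2955/31 ≈ 95.323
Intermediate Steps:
(-11/(-62) + 8/(-48))*30 + 95 = (-11*(-1/62) + 8*(-1/48))*30 + 95 = (11/62 - 1/6)*30 + 95 = (1/93)*30 + 95 = 10/31 + 95 = 2955/31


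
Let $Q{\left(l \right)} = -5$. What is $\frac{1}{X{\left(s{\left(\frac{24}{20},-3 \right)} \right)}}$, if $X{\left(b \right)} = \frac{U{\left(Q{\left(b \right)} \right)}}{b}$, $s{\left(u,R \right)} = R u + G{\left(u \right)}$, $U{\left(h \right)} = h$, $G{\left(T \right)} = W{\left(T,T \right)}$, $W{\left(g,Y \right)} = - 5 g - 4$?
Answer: $\frac{68}{25} \approx 2.72$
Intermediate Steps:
$W{\left(g,Y \right)} = -4 - 5 g$
$G{\left(T \right)} = -4 - 5 T$
$s{\left(u,R \right)} = -4 - 5 u + R u$ ($s{\left(u,R \right)} = R u - \left(4 + 5 u\right) = -4 - 5 u + R u$)
$X{\left(b \right)} = - \frac{5}{b}$
$\frac{1}{X{\left(s{\left(\frac{24}{20},-3 \right)} \right)}} = \frac{1}{\left(-5\right) \frac{1}{-4 - 5 \cdot \frac{24}{20} - 3 \cdot \frac{24}{20}}} = \frac{1}{\left(-5\right) \frac{1}{-4 - 5 \cdot 24 \cdot \frac{1}{20} - 3 \cdot 24 \cdot \frac{1}{20}}} = \frac{1}{\left(-5\right) \frac{1}{-4 - 6 - \frac{18}{5}}} = \frac{1}{\left(-5\right) \frac{1}{- \frac{68}{5}}} = \frac{1}{\left(-5\right) \left(- \frac{5}{68}\right)} = \frac{1}{\frac{25}{68}} = \frac{68}{25}$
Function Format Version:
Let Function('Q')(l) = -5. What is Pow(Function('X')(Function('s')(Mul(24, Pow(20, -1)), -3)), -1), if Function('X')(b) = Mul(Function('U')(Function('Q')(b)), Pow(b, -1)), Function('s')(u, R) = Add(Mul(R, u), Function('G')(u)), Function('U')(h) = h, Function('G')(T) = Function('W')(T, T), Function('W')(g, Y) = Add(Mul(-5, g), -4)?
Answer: Rational(68, 25) ≈ 2.7200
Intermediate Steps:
Function('W')(g, Y) = Add(-4, Mul(-5, g))
Function('G')(T) = Add(-4, Mul(-5, T))
Function('s')(u, R) = Add(-4, Mul(-5, u), Mul(R, u)) (Function('s')(u, R) = Add(Mul(R, u), Add(-4, Mul(-5, u))) = Add(-4, Mul(-5, u), Mul(R, u)))
Function('X')(b) = Mul(-5, Pow(b, -1))
Pow(Function('X')(Function('s')(Mul(24, Pow(20, -1)), -3)), -1) = Pow(Mul(-5, Pow(Add(-4, Mul(-5, Mul(24, Pow(20, -1))), Mul(-3, Mul(24, Pow(20, -1)))), -1)), -1) = Pow(Mul(-5, Pow(Add(-4, Mul(-5, Mul(24, Rational(1, 20))), Mul(-3, Mul(24, Rational(1, 20)))), -1)), -1) = Pow(Mul(-5, Pow(Add(-4, Mul(-5, Rational(6, 5)), Mul(-3, Rational(6, 5))), -1)), -1) = Pow(Mul(-5, Pow(Add(-4, -6, Rational(-18, 5)), -1)), -1) = Pow(Mul(-5, Pow(Rational(-68, 5), -1)), -1) = Pow(Mul(-5, Rational(-5, 68)), -1) = Pow(Rational(25, 68), -1) = Rational(68, 25)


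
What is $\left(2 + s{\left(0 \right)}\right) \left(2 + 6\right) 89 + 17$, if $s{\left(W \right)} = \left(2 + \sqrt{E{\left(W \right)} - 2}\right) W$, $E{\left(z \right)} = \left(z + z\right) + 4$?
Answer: $1441$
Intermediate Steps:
$E{\left(z \right)} = 4 + 2 z$ ($E{\left(z \right)} = 2 z + 4 = 4 + 2 z$)
$s{\left(W \right)} = W \left(2 + \sqrt{2 + 2 W}\right)$ ($s{\left(W \right)} = \left(2 + \sqrt{\left(4 + 2 W\right) - 2}\right) W = \left(2 + \sqrt{2 + 2 W}\right) W = W \left(2 + \sqrt{2 + 2 W}\right)$)
$\left(2 + s{\left(0 \right)}\right) \left(2 + 6\right) 89 + 17 = \left(2 + 0 \left(2 + \sqrt{2 + 2 \cdot 0}\right)\right) \left(2 + 6\right) 89 + 17 = \left(2 + 0 \left(2 + \sqrt{2 + 0}\right)\right) 8 \cdot 89 + 17 = \left(2 + 0 \left(2 + \sqrt{2}\right)\right) 8 \cdot 89 + 17 = \left(2 + 0\right) 8 \cdot 89 + 17 = 2 \cdot 8 \cdot 89 + 17 = 16 \cdot 89 + 17 = 1424 + 17 = 1441$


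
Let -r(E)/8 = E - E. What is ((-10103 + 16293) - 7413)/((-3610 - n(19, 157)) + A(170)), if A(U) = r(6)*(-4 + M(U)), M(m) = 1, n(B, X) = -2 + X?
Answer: 1223/3765 ≈ 0.32483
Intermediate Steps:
r(E) = 0 (r(E) = -8*(E - E) = -8*0 = 0)
A(U) = 0 (A(U) = 0*(-4 + 1) = 0*(-3) = 0)
((-10103 + 16293) - 7413)/((-3610 - n(19, 157)) + A(170)) = ((-10103 + 16293) - 7413)/((-3610 - (-2 + 157)) + 0) = (6190 - 7413)/((-3610 - 1*155) + 0) = -1223/((-3610 - 155) + 0) = -1223/(-3765 + 0) = -1223/(-3765) = -1223*(-1/3765) = 1223/3765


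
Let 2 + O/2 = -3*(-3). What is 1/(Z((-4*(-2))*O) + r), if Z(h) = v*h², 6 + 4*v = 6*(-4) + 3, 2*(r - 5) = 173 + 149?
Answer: -1/84506 ≈ -1.1833e-5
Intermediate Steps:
r = 166 (r = 5 + (173 + 149)/2 = 5 + (½)*322 = 5 + 161 = 166)
O = 14 (O = -4 + 2*(-3*(-3)) = -4 + 2*9 = -4 + 18 = 14)
v = -27/4 (v = -3/2 + (6*(-4) + 3)/4 = -3/2 + (-24 + 3)/4 = -3/2 + (¼)*(-21) = -3/2 - 21/4 = -27/4 ≈ -6.7500)
Z(h) = -27*h²/4
1/(Z((-4*(-2))*O) + r) = 1/(-27*(-4*(-2)*14)²/4 + 166) = 1/(-27*(8*14)²/4 + 166) = 1/(-27/4*112² + 166) = 1/(-27/4*12544 + 166) = 1/(-84672 + 166) = 1/(-84506) = -1/84506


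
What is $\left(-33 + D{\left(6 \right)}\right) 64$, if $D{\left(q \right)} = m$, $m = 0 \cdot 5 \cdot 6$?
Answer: $-2112$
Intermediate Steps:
$m = 0$ ($m = 0 \cdot 6 = 0$)
$D{\left(q \right)} = 0$
$\left(-33 + D{\left(6 \right)}\right) 64 = \left(-33 + 0\right) 64 = \left(-33\right) 64 = -2112$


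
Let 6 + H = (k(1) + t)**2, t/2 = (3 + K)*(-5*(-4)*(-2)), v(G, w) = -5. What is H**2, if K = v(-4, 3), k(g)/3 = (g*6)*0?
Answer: 655052836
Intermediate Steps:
k(g) = 0 (k(g) = 3*((g*6)*0) = 3*((6*g)*0) = 3*0 = 0)
K = -5
t = 160 (t = 2*((3 - 5)*(-5*(-4)*(-2))) = 2*(-40*(-2)) = 2*(-2*(-40)) = 2*80 = 160)
H = 25594 (H = -6 + (0 + 160)**2 = -6 + 160**2 = -6 + 25600 = 25594)
H**2 = 25594**2 = 655052836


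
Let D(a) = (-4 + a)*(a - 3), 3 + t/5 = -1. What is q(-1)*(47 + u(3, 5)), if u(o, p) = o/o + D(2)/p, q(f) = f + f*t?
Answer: 4598/5 ≈ 919.60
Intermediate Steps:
t = -20 (t = -15 + 5*(-1) = -15 - 5 = -20)
D(a) = (-4 + a)*(-3 + a)
q(f) = -19*f (q(f) = f + f*(-20) = f - 20*f = -19*f)
u(o, p) = 1 + 2/p (u(o, p) = o/o + (12 + 2² - 7*2)/p = 1 + (12 + 4 - 14)/p = 1 + 2/p)
q(-1)*(47 + u(3, 5)) = (-19*(-1))*(47 + (2 + 5)/5) = 19*(47 + (⅕)*7) = 19*(47 + 7/5) = 19*(242/5) = 4598/5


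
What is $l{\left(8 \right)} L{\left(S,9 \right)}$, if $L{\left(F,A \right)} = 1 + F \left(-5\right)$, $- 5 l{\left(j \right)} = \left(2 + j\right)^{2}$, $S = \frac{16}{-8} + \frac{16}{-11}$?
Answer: $- \frac{4020}{11} \approx -365.45$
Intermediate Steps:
$S = - \frac{38}{11}$ ($S = 16 \left(- \frac{1}{8}\right) + 16 \left(- \frac{1}{11}\right) = -2 - \frac{16}{11} = - \frac{38}{11} \approx -3.4545$)
$l{\left(j \right)} = - \frac{\left(2 + j\right)^{2}}{5}$
$L{\left(F,A \right)} = 1 - 5 F$
$l{\left(8 \right)} L{\left(S,9 \right)} = - \frac{\left(2 + 8\right)^{2}}{5} \left(1 - - \frac{190}{11}\right) = - \frac{10^{2}}{5} \left(1 + \frac{190}{11}\right) = \left(- \frac{1}{5}\right) 100 \cdot \frac{201}{11} = \left(-20\right) \frac{201}{11} = - \frac{4020}{11}$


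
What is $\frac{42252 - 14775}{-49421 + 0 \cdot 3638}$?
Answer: $- \frac{27477}{49421} \approx -0.55598$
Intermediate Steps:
$\frac{42252 - 14775}{-49421 + 0 \cdot 3638} = \frac{27477}{-49421 + 0} = \frac{27477}{-49421} = 27477 \left(- \frac{1}{49421}\right) = - \frac{27477}{49421}$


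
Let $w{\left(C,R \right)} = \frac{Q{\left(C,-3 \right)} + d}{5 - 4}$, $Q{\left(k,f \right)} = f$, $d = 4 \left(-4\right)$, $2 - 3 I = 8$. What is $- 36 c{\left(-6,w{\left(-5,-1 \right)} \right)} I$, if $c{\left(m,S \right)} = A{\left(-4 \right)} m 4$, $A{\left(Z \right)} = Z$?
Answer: $6912$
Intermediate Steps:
$I = -2$ ($I = \frac{2}{3} - \frac{8}{3} = -2$)
$d = -16$
$w{\left(C,R \right)} = -19$ ($w{\left(C,R \right)} = \frac{-3 - 16}{5 - 4} = - \frac{19}{1} = \left(-19\right) 1 = -19$)
$c{\left(m,S \right)} = - 16 m$ ($c{\left(m,S \right)} = - 4 m 4 = - 16 m$)
$- 36 c{\left(-6,w{\left(-5,-1 \right)} \right)} I = - 36 \left(\left(-16\right) \left(-6\right)\right) \left(-2\right) = \left(-36\right) 96 \left(-2\right) = \left(-3456\right) \left(-2\right) = 6912$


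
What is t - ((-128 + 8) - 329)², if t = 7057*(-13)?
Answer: -293342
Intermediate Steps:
t = -91741
t - ((-128 + 8) - 329)² = -91741 - ((-128 + 8) - 329)² = -91741 - (-120 - 329)² = -91741 - 1*(-449)² = -91741 - 1*201601 = -91741 - 201601 = -293342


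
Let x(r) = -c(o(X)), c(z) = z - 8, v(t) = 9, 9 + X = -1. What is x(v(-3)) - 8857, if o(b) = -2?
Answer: -8847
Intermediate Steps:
X = -10 (X = -9 - 1 = -10)
c(z) = -8 + z
x(r) = 10 (x(r) = -(-8 - 2) = -1*(-10) = 10)
x(v(-3)) - 8857 = 10 - 8857 = -8847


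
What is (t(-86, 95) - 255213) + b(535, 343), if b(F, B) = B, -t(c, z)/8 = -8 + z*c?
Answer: -189446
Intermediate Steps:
t(c, z) = 64 - 8*c*z (t(c, z) = -8*(-8 + z*c) = -8*(-8 + c*z) = 64 - 8*c*z)
(t(-86, 95) - 255213) + b(535, 343) = ((64 - 8*(-86)*95) - 255213) + 343 = ((64 + 65360) - 255213) + 343 = (65424 - 255213) + 343 = -189789 + 343 = -189446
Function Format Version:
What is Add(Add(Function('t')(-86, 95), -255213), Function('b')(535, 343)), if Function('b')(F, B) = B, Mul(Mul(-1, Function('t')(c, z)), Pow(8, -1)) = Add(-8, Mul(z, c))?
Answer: -189446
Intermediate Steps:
Function('t')(c, z) = Add(64, Mul(-8, c, z)) (Function('t')(c, z) = Mul(-8, Add(-8, Mul(z, c))) = Mul(-8, Add(-8, Mul(c, z))) = Add(64, Mul(-8, c, z)))
Add(Add(Function('t')(-86, 95), -255213), Function('b')(535, 343)) = Add(Add(Add(64, Mul(-8, -86, 95)), -255213), 343) = Add(Add(Add(64, 65360), -255213), 343) = Add(Add(65424, -255213), 343) = Add(-189789, 343) = -189446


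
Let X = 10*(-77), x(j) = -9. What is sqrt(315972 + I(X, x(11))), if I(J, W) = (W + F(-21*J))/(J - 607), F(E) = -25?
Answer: sqrt(25593734)/9 ≈ 562.11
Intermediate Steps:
X = -770
I(J, W) = (-25 + W)/(-607 + J) (I(J, W) = (W - 25)/(J - 607) = (-25 + W)/(-607 + J))
sqrt(315972 + I(X, x(11))) = sqrt(315972 + (-25 - 9)/(-607 - 770)) = sqrt(315972 - 34/(-1377)) = sqrt(315972 - 1/1377*(-34)) = sqrt(315972 + 2/81) = sqrt(25593734/81) = sqrt(25593734)/9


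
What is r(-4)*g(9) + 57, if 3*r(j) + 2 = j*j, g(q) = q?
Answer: 99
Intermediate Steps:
r(j) = -⅔ + j²/3 (r(j) = -⅔ + (j*j)/3 = -⅔ + j²/3)
r(-4)*g(9) + 57 = (-⅔ + (⅓)*(-4)²)*9 + 57 = (-⅔ + (⅓)*16)*9 + 57 = (-⅔ + 16/3)*9 + 57 = (14/3)*9 + 57 = 42 + 57 = 99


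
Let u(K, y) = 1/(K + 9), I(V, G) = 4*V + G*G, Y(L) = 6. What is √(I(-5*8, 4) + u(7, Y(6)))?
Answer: 7*I*√47/4 ≈ 11.997*I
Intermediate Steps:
I(V, G) = G² + 4*V (I(V, G) = 4*V + G² = G² + 4*V)
u(K, y) = 1/(9 + K)
√(I(-5*8, 4) + u(7, Y(6))) = √((4² + 4*(-5*8)) + 1/(9 + 7)) = √((16 + 4*(-40)) + 1/16) = √((16 - 160) + 1/16) = √(-144 + 1/16) = √(-2303/16) = 7*I*√47/4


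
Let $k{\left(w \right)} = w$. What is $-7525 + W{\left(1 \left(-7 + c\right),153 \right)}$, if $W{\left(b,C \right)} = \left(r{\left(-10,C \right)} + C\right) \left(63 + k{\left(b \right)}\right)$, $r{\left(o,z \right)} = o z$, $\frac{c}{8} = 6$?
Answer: $-150733$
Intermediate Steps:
$c = 48$ ($c = 8 \cdot 6 = 48$)
$W{\left(b,C \right)} = - 9 C \left(63 + b\right)$ ($W{\left(b,C \right)} = \left(- 10 C + C\right) \left(63 + b\right) = - 9 C \left(63 + b\right)$)
$-7525 + W{\left(1 \left(-7 + c\right),153 \right)} = -7525 + 9 \cdot 153 \left(-63 - 1 \left(-7 + 48\right)\right) = -7525 + 9 \cdot 153 \left(-63 - 1 \cdot 41\right) = -7525 + 9 \cdot 153 \left(-63 - 41\right) = -7525 + 9 \cdot 153 \left(-104\right) = -7525 - 143208 = -150733$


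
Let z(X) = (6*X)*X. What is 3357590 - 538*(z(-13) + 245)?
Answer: 2680248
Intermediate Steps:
z(X) = 6*X²
3357590 - 538*(z(-13) + 245) = 3357590 - 538*(6*(-13)² + 245) = 3357590 - 538*(6*169 + 245) = 3357590 - 538*(1014 + 245) = 3357590 - 538*1259 = 3357590 - 677342 = 2680248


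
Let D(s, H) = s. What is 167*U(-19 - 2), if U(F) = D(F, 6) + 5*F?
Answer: -21042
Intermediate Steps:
U(F) = 6*F (U(F) = F + 5*F = 6*F)
167*U(-19 - 2) = 167*(6*(-19 - 2)) = 167*(6*(-21)) = 167*(-126) = -21042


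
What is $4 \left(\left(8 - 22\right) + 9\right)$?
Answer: $-20$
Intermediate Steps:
$4 \left(\left(8 - 22\right) + 9\right) = 4 \left(-14 + 9\right) = 4 \left(-5\right) = -20$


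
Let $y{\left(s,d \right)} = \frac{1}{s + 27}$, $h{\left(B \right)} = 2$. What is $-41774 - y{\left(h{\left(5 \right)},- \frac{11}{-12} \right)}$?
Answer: $- \frac{1211447}{29} \approx -41774.0$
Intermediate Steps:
$y{\left(s,d \right)} = \frac{1}{27 + s}$
$-41774 - y{\left(h{\left(5 \right)},- \frac{11}{-12} \right)} = -41774 - \frac{1}{27 + 2} = -41774 - \frac{1}{29} = - \frac{1211447}{29}$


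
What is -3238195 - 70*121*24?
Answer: -3441475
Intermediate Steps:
-3238195 - 70*121*24 = -3238195 - 8470*24 = -3238195 - 203280 = -3441475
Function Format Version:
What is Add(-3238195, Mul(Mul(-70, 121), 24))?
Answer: -3441475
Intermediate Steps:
Add(-3238195, Mul(Mul(-70, 121), 24)) = Add(-3238195, Mul(-8470, 24)) = Add(-3238195, -203280) = -3441475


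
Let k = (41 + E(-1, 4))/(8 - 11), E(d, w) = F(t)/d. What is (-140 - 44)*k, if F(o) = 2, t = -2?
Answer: 2392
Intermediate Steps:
E(d, w) = 2/d
k = -13 (k = (41 + 2/(-1))/(8 - 11) = (41 + 2*(-1))/(-3) = (41 - 2)*(-1/3) = 39*(-1/3) = -13)
(-140 - 44)*k = (-140 - 44)*(-13) = -184*(-13) = 2392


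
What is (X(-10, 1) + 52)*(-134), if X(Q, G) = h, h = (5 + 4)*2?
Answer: -9380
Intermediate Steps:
h = 18 (h = 9*2 = 18)
X(Q, G) = 18
(X(-10, 1) + 52)*(-134) = (18 + 52)*(-134) = 70*(-134) = -9380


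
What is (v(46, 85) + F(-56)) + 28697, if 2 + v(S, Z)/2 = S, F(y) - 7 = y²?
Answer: 31928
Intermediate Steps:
F(y) = 7 + y²
v(S, Z) = -4 + 2*S
(v(46, 85) + F(-56)) + 28697 = ((-4 + 2*46) + (7 + (-56)²)) + 28697 = ((-4 + 92) + (7 + 3136)) + 28697 = (88 + 3143) + 28697 = 3231 + 28697 = 31928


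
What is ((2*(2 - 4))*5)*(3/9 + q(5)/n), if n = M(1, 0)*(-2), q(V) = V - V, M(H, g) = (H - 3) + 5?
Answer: -20/3 ≈ -6.6667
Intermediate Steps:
M(H, g) = 2 + H (M(H, g) = (-3 + H) + 5 = 2 + H)
q(V) = 0
n = -6 (n = (2 + 1)*(-2) = 3*(-2) = -6)
((2*(2 - 4))*5)*(3/9 + q(5)/n) = ((2*(2 - 4))*5)*(3/9 + 0/(-6)) = ((2*(-2))*5)*(3*(⅑) + 0*(-⅙)) = (-4*5)*(⅓ + 0) = -20*⅓ = -20/3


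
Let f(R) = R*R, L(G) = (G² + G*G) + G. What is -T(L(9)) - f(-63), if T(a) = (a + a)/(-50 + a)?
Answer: -480591/121 ≈ -3971.8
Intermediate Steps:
L(G) = G + 2*G² (L(G) = (G² + G²) + G = 2*G² + G = G + 2*G²)
f(R) = R²
T(a) = 2*a/(-50 + a) (T(a) = (2*a)/(-50 + a) = 2*a/(-50 + a))
-T(L(9)) - f(-63) = -2*9*(1 + 2*9)/(-50 + 9*(1 + 2*9)) - 1*(-63)² = -2*9*(1 + 18)/(-50 + 9*(1 + 18)) - 1*3969 = -2*9*19/(-50 + 9*19) - 3969 = -2*171/(-50 + 171) - 3969 = -2*171/121 - 3969 = -1*342/121 - 3969 = -342/121 - 3969 = -480591/121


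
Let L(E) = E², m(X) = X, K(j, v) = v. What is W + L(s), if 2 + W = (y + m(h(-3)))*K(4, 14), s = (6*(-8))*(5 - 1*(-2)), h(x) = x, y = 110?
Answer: 114392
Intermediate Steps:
s = -336 (s = -48*(5 + 2) = -48*7 = -336)
W = 1496 (W = -2 + (110 - 3)*14 = -2 + 107*14 = -2 + 1498 = 1496)
W + L(s) = 1496 + (-336)² = 1496 + 112896 = 114392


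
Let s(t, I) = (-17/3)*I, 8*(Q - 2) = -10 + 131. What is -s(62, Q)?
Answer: 2329/24 ≈ 97.042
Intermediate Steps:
Q = 137/8 (Q = 2 + (-10 + 131)/8 = 2 + (⅛)*121 = 2 + 121/8 = 137/8 ≈ 17.125)
s(t, I) = -17*I/3 (s(t, I) = (-17*⅓)*I = -17*I/3)
-s(62, Q) = -(-17)*137/(3*8) = -1*(-2329/24) = 2329/24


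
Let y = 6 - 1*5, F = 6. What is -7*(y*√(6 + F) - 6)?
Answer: 42 - 14*√3 ≈ 17.751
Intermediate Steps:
y = 1 (y = 6 - 5 = 1)
-7*(y*√(6 + F) - 6) = -7*(1*√(6 + 6) - 6) = -7*(1*√12 - 6) = -7*(1*(2*√3) - 6) = -7*(2*√3 - 6) = -7*(-6 + 2*√3) = 42 - 14*√3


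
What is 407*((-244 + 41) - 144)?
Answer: -141229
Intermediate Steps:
407*((-244 + 41) - 144) = 407*(-203 - 144) = 407*(-347) = -141229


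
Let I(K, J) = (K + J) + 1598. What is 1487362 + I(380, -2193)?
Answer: 1487147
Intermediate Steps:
I(K, J) = 1598 + J + K (I(K, J) = (J + K) + 1598 = 1598 + J + K)
1487362 + I(380, -2193) = 1487362 + (1598 - 2193 + 380) = 1487362 - 215 = 1487147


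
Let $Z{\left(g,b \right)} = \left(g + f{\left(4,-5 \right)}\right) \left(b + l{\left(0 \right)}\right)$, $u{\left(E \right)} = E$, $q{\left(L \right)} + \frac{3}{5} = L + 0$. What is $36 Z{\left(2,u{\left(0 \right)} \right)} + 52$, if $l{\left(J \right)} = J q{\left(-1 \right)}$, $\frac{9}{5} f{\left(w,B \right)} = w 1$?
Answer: $52$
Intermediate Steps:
$f{\left(w,B \right)} = \frac{5 w}{9}$ ($f{\left(w,B \right)} = \frac{5 w 1}{9} = \frac{5 w}{9}$)
$q{\left(L \right)} = - \frac{3}{5} + L$ ($q{\left(L \right)} = - \frac{3}{5} + \left(L + 0\right) = - \frac{3}{5} + L$)
$l{\left(J \right)} = - \frac{8 J}{5}$ ($l{\left(J \right)} = J \left(- \frac{3}{5} - 1\right) = J \left(- \frac{8}{5}\right) = - \frac{8 J}{5}$)
$Z{\left(g,b \right)} = b \left(\frac{20}{9} + g\right)$ ($Z{\left(g,b \right)} = \left(g + \frac{5}{9} \cdot 4\right) \left(b - 0\right) = \left(g + \frac{20}{9}\right) \left(b + 0\right) = \left(\frac{20}{9} + g\right) b = b \left(\frac{20}{9} + g\right)$)
$36 Z{\left(2,u{\left(0 \right)} \right)} + 52 = 36 \cdot \frac{1}{9} \cdot 0 \left(20 + 9 \cdot 2\right) + 52 = 36 \cdot \frac{1}{9} \cdot 0 \left(20 + 18\right) + 52 = 36 \cdot \frac{1}{9} \cdot 0 \cdot 38 + 52 = 36 \cdot 0 + 52 = 0 + 52 = 52$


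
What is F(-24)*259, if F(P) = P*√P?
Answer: -12432*I*√6 ≈ -30452.0*I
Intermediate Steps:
F(P) = P^(3/2)
F(-24)*259 = (-24)^(3/2)*259 = -48*I*√6*259 = -12432*I*√6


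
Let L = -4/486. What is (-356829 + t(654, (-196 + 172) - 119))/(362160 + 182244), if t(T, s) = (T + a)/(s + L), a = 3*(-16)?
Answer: -4133437279/6306194468 ≈ -0.65546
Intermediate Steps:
a = -48
L = -2/243 (L = -4*1/486 = -2/243 ≈ -0.0082304)
t(T, s) = (-48 + T)/(-2/243 + s) (t(T, s) = (T - 48)/(s - 2/243) = (-48 + T)/(-2/243 + s))
(-356829 + t(654, (-196 + 172) - 119))/(362160 + 182244) = (-356829 + 243*(-48 + 654)/(-2 + 243*((-196 + 172) - 119)))/(362160 + 182244) = (-356829 + 243*606/(-2 + 243*(-24 - 119)))/544404 = (-356829 + 243*606/(-2 + 243*(-143)))*(1/544404) = (-356829 + 243*606/(-2 - 34749))*(1/544404) = (-356829 + 243*606/(-34751))*(1/544404) = (-356829 + 243*(-1/34751)*606)*(1/544404) = (-356829 - 147258/34751)*(1/544404) = -12400311837/34751*1/544404 = -4133437279/6306194468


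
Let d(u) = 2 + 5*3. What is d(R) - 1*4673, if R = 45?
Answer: -4656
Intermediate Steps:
d(u) = 17 (d(u) = 2 + 15 = 17)
d(R) - 1*4673 = 17 - 1*4673 = 17 - 4673 = -4656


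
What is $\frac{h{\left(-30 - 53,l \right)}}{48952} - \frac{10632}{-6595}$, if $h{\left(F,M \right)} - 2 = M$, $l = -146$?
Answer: $\frac{64938498}{40354805} \approx 1.6092$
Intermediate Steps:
$h{\left(F,M \right)} = 2 + M$
$\frac{h{\left(-30 - 53,l \right)}}{48952} - \frac{10632}{-6595} = \frac{2 - 146}{48952} - \frac{10632}{-6595} = \left(-144\right) \frac{1}{48952} - - \frac{10632}{6595} = - \frac{18}{6119} + \frac{10632}{6595} = \frac{64938498}{40354805}$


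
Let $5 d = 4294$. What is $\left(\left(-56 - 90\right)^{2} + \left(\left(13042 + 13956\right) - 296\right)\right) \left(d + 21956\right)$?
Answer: $\frac{5477605332}{5} \approx 1.0955 \cdot 10^{9}$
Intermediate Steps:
$d = \frac{4294}{5}$ ($d = \frac{1}{5} \cdot 4294 = \frac{4294}{5} \approx 858.8$)
$\left(\left(-56 - 90\right)^{2} + \left(\left(13042 + 13956\right) - 296\right)\right) \left(d + 21956\right) = \left(\left(-56 - 90\right)^{2} + \left(\left(13042 + 13956\right) - 296\right)\right) \left(\frac{4294}{5} + 21956\right) = \left(\left(-146\right)^{2} + \left(26998 - 296\right)\right) \frac{114074}{5} = \left(21316 + 26702\right) \frac{114074}{5} = 48018 \cdot \frac{114074}{5} = \frac{5477605332}{5}$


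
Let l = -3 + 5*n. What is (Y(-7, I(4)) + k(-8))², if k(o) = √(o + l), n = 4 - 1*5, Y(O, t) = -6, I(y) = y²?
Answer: 20 - 48*I ≈ 20.0 - 48.0*I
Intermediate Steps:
n = -1 (n = 4 - 5 = -1)
l = -8 (l = -3 + 5*(-1) = -3 - 5 = -8)
k(o) = √(-8 + o) (k(o) = √(o - 8) = √(-8 + o))
(Y(-7, I(4)) + k(-8))² = (-6 + √(-8 - 8))² = (-6 + √(-16))² = (-6 + 4*I)²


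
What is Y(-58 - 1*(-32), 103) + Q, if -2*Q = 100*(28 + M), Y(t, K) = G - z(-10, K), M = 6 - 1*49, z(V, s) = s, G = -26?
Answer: 621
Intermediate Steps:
M = -43 (M = 6 - 49 = -43)
Y(t, K) = -26 - K
Q = 750 (Q = -50*(28 - 43) = -50*(-15) = -1/2*(-1500) = 750)
Y(-58 - 1*(-32), 103) + Q = (-26 - 1*103) + 750 = (-26 - 103) + 750 = -129 + 750 = 621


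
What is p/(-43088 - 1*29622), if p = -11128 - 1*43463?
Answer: 54591/72710 ≈ 0.75080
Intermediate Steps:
p = -54591 (p = -11128 - 43463 = -54591)
p/(-43088 - 1*29622) = -54591/(-43088 - 1*29622) = -54591/(-43088 - 29622) = -54591/(-72710) = -54591*(-1/72710) = 54591/72710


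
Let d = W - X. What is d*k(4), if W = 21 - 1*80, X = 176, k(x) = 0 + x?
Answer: -940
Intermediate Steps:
k(x) = x
W = -59 (W = 21 - 80 = -59)
d = -235 (d = -59 - 1*176 = -59 - 176 = -235)
d*k(4) = -235*4 = -940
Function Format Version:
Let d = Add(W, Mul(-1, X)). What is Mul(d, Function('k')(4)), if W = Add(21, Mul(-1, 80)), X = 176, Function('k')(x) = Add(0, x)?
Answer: -940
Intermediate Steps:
Function('k')(x) = x
W = -59 (W = Add(21, -80) = -59)
d = -235 (d = Add(-59, Mul(-1, 176)) = Add(-59, -176) = -235)
Mul(d, Function('k')(4)) = Mul(-235, 4) = -940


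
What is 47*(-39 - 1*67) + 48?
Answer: -4934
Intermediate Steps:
47*(-39 - 1*67) + 48 = 47*(-39 - 67) + 48 = 47*(-106) + 48 = -4982 + 48 = -4934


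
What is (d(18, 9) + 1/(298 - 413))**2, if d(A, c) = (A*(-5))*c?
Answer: 8677108801/13225 ≈ 6.5611e+5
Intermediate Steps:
d(A, c) = -5*A*c (d(A, c) = (-5*A)*c = -5*A*c)
(d(18, 9) + 1/(298 - 413))**2 = (-5*18*9 + 1/(298 - 413))**2 = (-810 + 1/(-115))**2 = (-810 - 1/115)**2 = (-93151/115)**2 = 8677108801/13225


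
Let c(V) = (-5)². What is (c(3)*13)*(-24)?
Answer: -7800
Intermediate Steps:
c(V) = 25
(c(3)*13)*(-24) = (25*13)*(-24) = 325*(-24) = -7800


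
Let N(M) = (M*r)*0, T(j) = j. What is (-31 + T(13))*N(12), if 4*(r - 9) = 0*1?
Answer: 0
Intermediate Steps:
r = 9 (r = 9 + (0*1)/4 = 9 + (¼)*0 = 9 + 0 = 9)
N(M) = 0 (N(M) = (M*9)*0 = (9*M)*0 = 0)
(-31 + T(13))*N(12) = (-31 + 13)*0 = -18*0 = 0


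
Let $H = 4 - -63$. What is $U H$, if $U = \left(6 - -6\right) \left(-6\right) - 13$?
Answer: $-5695$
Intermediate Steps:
$U = -85$ ($U = \left(6 + 6\right) \left(-6\right) - 13 = 12 \left(-6\right) - 13 = -72 - 13 = -85$)
$H = 67$ ($H = 4 + 63 = 67$)
$U H = \left(-85\right) 67 = -5695$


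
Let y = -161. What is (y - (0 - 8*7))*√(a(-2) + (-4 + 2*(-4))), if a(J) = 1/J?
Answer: -525*I*√2/2 ≈ -371.23*I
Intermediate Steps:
(y - (0 - 8*7))*√(a(-2) + (-4 + 2*(-4))) = (-161 - (0 - 8*7))*√(1/(-2) + (-4 + 2*(-4))) = (-161 - (0 - 56))*√(-½ + (-4 - 8)) = (-161 - 1*(-56))*√(-½ - 12) = (-161 + 56)*√(-25/2) = -525*I*√2/2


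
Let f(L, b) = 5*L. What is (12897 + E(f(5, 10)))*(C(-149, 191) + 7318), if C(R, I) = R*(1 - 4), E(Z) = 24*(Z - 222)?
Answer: 63432285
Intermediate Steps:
E(Z) = -5328 + 24*Z (E(Z) = 24*(-222 + Z) = -5328 + 24*Z)
C(R, I) = -3*R (C(R, I) = R*(-3) = -3*R)
(12897 + E(f(5, 10)))*(C(-149, 191) + 7318) = (12897 + (-5328 + 24*(5*5)))*(-3*(-149) + 7318) = (12897 + (-5328 + 24*25))*(447 + 7318) = (12897 + (-5328 + 600))*7765 = (12897 - 4728)*7765 = 8169*7765 = 63432285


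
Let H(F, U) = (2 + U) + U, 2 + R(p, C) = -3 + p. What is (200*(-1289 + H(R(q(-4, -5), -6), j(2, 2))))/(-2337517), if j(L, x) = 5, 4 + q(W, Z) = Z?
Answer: 255400/2337517 ≈ 0.10926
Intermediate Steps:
q(W, Z) = -4 + Z
R(p, C) = -5 + p (R(p, C) = -2 + (-3 + p) = -5 + p)
H(F, U) = 2 + 2*U
(200*(-1289 + H(R(q(-4, -5), -6), j(2, 2))))/(-2337517) = (200*(-1289 + (2 + 2*5)))/(-2337517) = (200*(-1289 + (2 + 10)))*(-1/2337517) = (200*(-1289 + 12))*(-1/2337517) = (200*(-1277))*(-1/2337517) = -255400*(-1/2337517) = 255400/2337517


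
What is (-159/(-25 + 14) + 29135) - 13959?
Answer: 167095/11 ≈ 15190.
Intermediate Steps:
(-159/(-25 + 14) + 29135) - 13959 = (-159/(-11) + 29135) - 13959 = (-159*(-1/11) + 29135) - 13959 = (159/11 + 29135) - 13959 = 320644/11 - 13959 = 167095/11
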